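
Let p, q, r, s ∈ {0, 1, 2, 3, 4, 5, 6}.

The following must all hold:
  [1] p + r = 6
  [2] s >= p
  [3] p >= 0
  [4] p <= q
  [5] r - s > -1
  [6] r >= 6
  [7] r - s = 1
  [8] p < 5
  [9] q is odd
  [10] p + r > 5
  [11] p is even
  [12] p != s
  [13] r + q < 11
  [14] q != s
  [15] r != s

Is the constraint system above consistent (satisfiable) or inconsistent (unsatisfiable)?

Satisfiable

The assignment p = 0, q = 3, r = 6, s = 5 works:
  constraint 1 holds since p + r = 6.
  constraint 5 holds since r - s = 1.
The rest check out directly.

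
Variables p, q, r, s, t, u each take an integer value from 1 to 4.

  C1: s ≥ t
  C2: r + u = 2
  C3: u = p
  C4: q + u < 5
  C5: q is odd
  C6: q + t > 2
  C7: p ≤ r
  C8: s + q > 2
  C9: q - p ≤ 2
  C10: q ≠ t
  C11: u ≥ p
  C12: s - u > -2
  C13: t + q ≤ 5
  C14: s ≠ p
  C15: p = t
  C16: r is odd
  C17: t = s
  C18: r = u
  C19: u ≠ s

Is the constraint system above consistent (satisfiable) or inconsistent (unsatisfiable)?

From constraints 3, 15, and 17, u = p = t = s, so u = s. But constraint 19 says u ≠ s. Contradiction.

Unsatisfiable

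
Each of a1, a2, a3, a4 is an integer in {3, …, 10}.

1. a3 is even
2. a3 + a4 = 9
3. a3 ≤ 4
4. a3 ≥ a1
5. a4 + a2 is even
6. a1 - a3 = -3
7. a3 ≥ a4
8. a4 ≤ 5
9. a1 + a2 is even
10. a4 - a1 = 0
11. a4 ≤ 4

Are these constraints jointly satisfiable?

Unsatisfiable

From constraint 3: a3 ≤ 4. From constraint 11: a4 ≤ 4. Hence a3 + a4 ≤ 8. But constraint 2 requires a3 + a4 = 9, and 9 > 8. Contradiction.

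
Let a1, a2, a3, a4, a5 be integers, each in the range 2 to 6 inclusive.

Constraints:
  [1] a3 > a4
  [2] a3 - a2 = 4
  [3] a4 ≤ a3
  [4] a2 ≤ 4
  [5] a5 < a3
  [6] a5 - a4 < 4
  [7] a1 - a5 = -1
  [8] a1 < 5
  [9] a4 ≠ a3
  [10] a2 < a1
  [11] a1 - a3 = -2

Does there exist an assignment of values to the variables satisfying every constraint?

Try a1 = 4, a2 = 2, a3 = 6, a4 = 2, a5 = 5.
Check constraint 2: a3 - a2 = 4; constraint 6: a5 - a4 = 3. The remaining constraints are straightforward to verify.

Satisfiable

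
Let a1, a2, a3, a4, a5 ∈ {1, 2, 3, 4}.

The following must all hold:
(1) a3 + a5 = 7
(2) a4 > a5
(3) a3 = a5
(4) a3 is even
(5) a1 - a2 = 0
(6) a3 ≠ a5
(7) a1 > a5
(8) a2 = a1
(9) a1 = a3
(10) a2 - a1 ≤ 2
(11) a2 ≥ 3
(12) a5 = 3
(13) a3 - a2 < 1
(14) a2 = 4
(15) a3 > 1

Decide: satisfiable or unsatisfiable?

Unsatisfiable

Constraint 14 fixes a2 = 4 and constraint 12 fixes a5 = 3. Constraints 3, 8, and 9 give a2 = a1 = a3 = a5, so a2 = a5. But 4 ≠ 3 — contradiction.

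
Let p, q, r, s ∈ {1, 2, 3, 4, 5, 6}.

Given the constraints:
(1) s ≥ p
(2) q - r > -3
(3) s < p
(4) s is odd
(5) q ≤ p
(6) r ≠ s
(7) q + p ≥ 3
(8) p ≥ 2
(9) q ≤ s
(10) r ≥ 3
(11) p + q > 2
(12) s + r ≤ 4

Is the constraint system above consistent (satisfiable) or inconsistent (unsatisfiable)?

From constraints 1 and 8: s ≥ p ≥ 2. From constraint 10: r ≥ 3. Hence s + r ≥ 5. But constraint 12 requires s + r ≤ 4, and 4 < 5. Contradiction.

Unsatisfiable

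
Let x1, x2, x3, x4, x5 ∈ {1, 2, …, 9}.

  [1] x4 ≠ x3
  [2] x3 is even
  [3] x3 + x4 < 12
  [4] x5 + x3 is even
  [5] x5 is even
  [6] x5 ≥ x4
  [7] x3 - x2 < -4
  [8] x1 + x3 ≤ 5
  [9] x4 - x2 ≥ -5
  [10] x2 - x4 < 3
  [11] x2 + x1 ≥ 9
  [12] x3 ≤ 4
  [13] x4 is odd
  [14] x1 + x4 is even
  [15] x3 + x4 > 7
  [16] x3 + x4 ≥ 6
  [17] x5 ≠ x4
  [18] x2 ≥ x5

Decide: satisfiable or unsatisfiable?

Satisfiable

Setting (x1, x2, x3, x4, x5) = (1, 9, 2, 7, 8) satisfies everything: constraint 3: x3 + x4 = 9; constraint 7: x3 - x2 = -7, and the others follow.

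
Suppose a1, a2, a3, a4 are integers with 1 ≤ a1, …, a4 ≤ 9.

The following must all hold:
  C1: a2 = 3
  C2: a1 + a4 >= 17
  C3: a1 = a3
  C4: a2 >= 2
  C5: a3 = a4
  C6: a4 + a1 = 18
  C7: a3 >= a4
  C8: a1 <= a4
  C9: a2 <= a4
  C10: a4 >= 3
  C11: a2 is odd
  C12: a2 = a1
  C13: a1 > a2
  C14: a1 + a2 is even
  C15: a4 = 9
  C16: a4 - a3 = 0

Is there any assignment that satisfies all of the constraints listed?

Constraint 1 fixes a2 = 3 and constraint 15 fixes a4 = 9. Constraints 3, 5, and 12 give a2 = a1 = a3 = a4, so a2 = a4. But 3 ≠ 9 — contradiction.

Unsatisfiable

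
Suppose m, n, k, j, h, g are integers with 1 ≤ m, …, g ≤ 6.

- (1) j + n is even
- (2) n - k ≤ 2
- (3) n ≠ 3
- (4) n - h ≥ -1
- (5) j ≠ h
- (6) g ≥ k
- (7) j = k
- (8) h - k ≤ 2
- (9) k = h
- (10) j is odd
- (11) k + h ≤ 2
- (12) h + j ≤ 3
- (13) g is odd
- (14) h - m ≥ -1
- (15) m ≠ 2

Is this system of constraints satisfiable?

Unsatisfiable

From constraints 7 and 9, j = k = h, so j = h. But constraint 5 says j ≠ h. Contradiction.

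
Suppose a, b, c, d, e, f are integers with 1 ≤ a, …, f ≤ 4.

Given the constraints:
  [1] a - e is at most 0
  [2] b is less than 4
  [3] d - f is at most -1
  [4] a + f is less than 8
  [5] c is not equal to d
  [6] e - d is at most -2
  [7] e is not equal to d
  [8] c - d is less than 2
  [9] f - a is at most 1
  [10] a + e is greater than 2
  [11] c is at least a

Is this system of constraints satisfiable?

Constraints 1, 3, 6, and 9 give d − e ≥ 2, e − a ≥ 0, a − f ≥ -1, f − d ≥ 1.
Adding all 4 inequalities: the left sides telescope to 0, and the right sides sum to 2 + 0 + (-1) + 1 = 2. So 0 ≥ 2, which is false.

Unsatisfiable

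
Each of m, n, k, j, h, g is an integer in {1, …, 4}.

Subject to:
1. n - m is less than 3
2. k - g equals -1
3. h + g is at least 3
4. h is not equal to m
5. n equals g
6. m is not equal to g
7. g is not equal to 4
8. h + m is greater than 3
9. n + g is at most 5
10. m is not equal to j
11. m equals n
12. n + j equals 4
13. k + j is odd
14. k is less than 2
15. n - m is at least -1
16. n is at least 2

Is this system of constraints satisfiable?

From constraints 5 and 11, m = n = g, so m = g. But constraint 6 says m ≠ g. Contradiction.

Unsatisfiable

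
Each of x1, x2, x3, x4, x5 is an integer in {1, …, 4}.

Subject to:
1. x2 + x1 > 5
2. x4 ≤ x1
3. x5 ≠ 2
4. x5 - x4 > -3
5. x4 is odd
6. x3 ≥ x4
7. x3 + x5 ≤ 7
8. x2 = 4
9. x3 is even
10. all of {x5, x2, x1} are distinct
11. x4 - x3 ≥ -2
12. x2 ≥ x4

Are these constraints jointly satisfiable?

Satisfiable

Try x1 = 3, x2 = 4, x3 = 4, x4 = 3, x5 = 1.
Check constraint 1: x2 + x1 = 7; constraint 4: x5 - x4 = -2; constraint 7: x3 + x5 = 5. The remaining constraints are straightforward to verify.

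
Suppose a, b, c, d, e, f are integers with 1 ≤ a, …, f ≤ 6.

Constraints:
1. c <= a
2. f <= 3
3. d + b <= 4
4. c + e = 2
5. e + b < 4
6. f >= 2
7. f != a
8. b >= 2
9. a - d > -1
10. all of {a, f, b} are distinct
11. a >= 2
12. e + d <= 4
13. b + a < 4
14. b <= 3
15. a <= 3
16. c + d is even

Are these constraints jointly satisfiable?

Unsatisfiable

Constraints 2, 6, 8, 11, 14, and 15 confine each of a, f, b to the 2 values {2, 3}.
Constraint 10 requires all 3 of them to be distinct, but only 2 values are available — impossible by the pigeonhole principle.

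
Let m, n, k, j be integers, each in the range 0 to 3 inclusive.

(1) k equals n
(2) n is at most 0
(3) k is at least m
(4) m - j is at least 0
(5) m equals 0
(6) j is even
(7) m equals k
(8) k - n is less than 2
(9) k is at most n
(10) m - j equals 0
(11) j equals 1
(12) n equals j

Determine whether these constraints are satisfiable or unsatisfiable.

Unsatisfiable

Constraint 5 fixes m = 0 and constraint 11 fixes j = 1. Constraints 1, 7, and 12 give m = k = n = j, so m = j. But 0 ≠ 1 — contradiction.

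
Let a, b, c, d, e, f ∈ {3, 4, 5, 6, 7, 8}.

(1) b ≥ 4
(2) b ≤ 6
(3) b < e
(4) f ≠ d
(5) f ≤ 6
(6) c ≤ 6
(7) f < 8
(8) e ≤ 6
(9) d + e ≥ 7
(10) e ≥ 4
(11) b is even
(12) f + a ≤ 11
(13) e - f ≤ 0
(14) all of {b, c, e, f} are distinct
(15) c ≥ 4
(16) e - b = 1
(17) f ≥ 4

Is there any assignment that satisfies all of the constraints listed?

Constraints 1, 2, 5, 6, 8, 10, 15, and 17 confine each of b, c, e, f to the 3 values {4, …, 6}.
Constraint 14 requires all 4 of them to be distinct, but only 3 values are available — impossible by the pigeonhole principle.

Unsatisfiable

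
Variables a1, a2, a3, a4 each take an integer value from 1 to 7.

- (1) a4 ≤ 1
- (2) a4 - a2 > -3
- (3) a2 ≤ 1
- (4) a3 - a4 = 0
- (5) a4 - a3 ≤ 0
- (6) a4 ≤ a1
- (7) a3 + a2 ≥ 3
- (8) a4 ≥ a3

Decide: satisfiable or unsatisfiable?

From constraints 1 and 8: a3 ≤ a4 ≤ 1. From constraint 3: a2 ≤ 1. Hence a3 + a2 ≤ 2. But constraint 7 requires a3 + a2 ≥ 3, and 3 > 2. Contradiction.

Unsatisfiable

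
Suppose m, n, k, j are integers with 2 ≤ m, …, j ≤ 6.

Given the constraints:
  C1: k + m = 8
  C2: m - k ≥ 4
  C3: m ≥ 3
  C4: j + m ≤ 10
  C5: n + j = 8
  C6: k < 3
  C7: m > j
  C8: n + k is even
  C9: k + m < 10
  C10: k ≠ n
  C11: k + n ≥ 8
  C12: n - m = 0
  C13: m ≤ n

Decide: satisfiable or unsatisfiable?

Satisfiable

Try m = 6, n = 6, k = 2, j = 2.
Check constraint 1: k + m = 8; constraint 2: m - k = 4; constraint 4: j + m = 8. The remaining constraints are straightforward to verify.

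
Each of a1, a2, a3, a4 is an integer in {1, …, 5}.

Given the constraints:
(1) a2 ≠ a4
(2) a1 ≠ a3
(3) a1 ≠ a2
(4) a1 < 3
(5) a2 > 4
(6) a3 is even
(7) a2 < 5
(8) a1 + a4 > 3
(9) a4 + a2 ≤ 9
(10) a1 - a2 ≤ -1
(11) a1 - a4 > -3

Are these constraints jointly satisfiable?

From constraint 5: a2 ≥ 5. From constraint 7: a2 ≤ 4. But 4 < 5, so no value of a2 works.

Unsatisfiable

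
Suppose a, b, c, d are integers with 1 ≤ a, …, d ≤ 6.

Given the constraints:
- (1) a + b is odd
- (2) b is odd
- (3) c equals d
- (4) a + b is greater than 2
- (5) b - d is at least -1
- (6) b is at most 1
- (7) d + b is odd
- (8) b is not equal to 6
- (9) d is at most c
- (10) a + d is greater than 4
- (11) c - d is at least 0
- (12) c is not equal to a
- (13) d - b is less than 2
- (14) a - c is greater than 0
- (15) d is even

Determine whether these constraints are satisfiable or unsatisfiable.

Try a = 4, b = 1, c = 2, d = 2.
Check constraint 4: a + b = 5; constraint 5: b - d = -1. The remaining constraints are straightforward to verify.

Satisfiable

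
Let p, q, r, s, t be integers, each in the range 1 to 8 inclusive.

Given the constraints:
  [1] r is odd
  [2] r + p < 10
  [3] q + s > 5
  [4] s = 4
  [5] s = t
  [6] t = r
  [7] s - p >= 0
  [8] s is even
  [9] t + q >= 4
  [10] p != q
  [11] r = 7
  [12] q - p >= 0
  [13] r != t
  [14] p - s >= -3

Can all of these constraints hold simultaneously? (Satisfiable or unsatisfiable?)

Unsatisfiable

Constraint 4 fixes s = 4 and constraint 11 fixes r = 7. Constraints 5 and 6 give s = t = r, so s = r. But 4 ≠ 7 — contradiction.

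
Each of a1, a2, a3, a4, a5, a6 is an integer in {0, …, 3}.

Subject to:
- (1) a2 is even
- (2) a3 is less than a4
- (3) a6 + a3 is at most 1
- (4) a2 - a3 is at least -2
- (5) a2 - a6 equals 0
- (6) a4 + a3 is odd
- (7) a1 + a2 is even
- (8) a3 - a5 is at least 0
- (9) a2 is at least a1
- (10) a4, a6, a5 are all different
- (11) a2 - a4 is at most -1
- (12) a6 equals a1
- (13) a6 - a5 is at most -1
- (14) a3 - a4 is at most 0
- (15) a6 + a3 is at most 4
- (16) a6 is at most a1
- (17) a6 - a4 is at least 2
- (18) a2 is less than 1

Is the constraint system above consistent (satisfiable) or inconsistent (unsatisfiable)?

Constraints 4, 8, 11, 13, and 17 give a2 − a3 ≥ -2, a3 − a5 ≥ 0, a5 − a6 ≥ 1, a6 − a4 ≥ 2, a4 − a2 ≥ 1.
Adding all 5 inequalities: the left sides telescope to 0, and the right sides sum to (-2) + 0 + 1 + 2 + 1 = 2. So 0 ≥ 2, which is false.

Unsatisfiable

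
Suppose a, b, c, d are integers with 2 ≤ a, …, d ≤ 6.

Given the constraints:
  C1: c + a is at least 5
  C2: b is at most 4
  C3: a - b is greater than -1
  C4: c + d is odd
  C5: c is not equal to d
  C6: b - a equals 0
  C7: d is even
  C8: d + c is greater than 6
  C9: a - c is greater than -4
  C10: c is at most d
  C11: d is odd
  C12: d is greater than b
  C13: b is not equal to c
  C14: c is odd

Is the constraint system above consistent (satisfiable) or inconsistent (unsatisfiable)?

Constraint 14 makes c odd and constraint 11 makes d odd, so c + d must be even. Constraint 4 says c + d is odd — contradiction.

Unsatisfiable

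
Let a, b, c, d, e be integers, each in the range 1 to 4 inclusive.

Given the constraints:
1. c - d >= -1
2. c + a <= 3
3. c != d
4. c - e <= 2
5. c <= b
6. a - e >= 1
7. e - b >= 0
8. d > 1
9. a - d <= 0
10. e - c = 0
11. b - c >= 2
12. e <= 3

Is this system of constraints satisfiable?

Unsatisfiable

Constraints 1, 6, 7, 9, and 11 give c − d ≥ -1, d − a ≥ 0, a − e ≥ 1, e − b ≥ 0, b − c ≥ 2.
Adding all 5 inequalities: the left sides telescope to 0, and the right sides sum to (-1) + 0 + 1 + 0 + 2 = 2. So 0 ≥ 2, which is false.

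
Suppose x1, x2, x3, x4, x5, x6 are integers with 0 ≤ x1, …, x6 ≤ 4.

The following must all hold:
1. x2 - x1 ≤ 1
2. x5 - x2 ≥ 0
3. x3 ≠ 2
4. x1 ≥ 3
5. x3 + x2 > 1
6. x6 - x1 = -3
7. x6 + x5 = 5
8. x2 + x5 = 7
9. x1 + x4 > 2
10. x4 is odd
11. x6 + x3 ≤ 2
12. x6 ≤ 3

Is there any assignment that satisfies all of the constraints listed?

Satisfiable

Setting (x1, x2, x3, x4, x5, x6) = (4, 3, 0, 1, 4, 1) satisfies everything: constraint 1: x2 - x1 = -1; constraint 2: x5 - x2 = 1, and the others follow.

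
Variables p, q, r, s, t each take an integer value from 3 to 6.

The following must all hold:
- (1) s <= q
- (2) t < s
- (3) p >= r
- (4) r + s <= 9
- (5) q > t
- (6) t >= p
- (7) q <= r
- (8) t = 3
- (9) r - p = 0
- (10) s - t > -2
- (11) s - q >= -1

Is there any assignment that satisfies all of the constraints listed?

Unsatisfiable

Constraints 1, 2, 3, 6, and 7 give r ≤ p, p ≤ t, t < s, s ≤ q, q ≤ r. Chaining: r ≤ p ≤ t < s ≤ q ≤ r, which forces r < r — impossible.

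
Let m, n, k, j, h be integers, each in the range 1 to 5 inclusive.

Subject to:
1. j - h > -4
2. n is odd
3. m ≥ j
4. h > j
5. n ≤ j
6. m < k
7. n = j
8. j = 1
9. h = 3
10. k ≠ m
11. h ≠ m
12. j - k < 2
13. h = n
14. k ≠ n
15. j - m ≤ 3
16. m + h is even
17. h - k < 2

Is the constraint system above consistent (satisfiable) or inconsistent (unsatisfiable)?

Unsatisfiable

Constraint 9 fixes h = 3 and constraint 8 fixes j = 1. Constraints 7 and 13 give h = n = j, so h = j. But 3 ≠ 1 — contradiction.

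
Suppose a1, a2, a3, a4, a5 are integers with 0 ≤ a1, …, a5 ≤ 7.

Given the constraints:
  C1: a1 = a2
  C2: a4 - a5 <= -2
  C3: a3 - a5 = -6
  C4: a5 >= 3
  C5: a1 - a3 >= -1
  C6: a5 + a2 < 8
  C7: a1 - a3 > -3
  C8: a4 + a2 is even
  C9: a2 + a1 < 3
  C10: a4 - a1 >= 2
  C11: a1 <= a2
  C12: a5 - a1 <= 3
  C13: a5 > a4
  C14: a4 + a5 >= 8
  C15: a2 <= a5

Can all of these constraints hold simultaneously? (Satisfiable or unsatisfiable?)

Unsatisfiable

Constraints 2, 10, and 12 give a1 − a5 ≥ -3, a5 − a4 ≥ 2, a4 − a1 ≥ 2.
Adding all 3 inequalities: the left sides telescope to 0, and the right sides sum to (-3) + 2 + 2 = 1. So 0 ≥ 1, which is false.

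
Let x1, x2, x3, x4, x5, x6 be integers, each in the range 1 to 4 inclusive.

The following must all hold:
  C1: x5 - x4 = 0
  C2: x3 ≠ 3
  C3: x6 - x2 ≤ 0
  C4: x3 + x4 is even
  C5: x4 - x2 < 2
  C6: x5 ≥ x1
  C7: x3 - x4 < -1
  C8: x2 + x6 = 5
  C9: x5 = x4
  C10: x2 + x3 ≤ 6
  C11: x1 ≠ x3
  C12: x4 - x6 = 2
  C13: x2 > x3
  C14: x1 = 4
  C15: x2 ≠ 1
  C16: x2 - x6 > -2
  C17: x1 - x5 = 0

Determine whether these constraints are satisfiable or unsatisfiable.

Satisfiable

The assignment x1 = 4, x2 = 3, x3 = 2, x4 = 4, x5 = 4, x6 = 2 works:
  constraint 1 holds since x5 - x4 = 0.
  constraint 3 holds since x6 - x2 = -1.
  constraint 5 holds since x4 - x2 = 1.
The rest check out directly.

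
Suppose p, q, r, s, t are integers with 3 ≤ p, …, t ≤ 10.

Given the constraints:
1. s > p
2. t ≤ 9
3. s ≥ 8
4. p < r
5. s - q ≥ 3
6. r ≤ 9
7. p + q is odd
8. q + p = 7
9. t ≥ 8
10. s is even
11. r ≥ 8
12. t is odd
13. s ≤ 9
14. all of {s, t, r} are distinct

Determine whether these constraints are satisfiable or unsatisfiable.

Constraints 2, 3, 6, 9, 11, and 13 confine each of s, t, r to the 2 values {8, 9}.
Constraint 14 requires all 3 of them to be distinct, but only 2 values are available — impossible by the pigeonhole principle.

Unsatisfiable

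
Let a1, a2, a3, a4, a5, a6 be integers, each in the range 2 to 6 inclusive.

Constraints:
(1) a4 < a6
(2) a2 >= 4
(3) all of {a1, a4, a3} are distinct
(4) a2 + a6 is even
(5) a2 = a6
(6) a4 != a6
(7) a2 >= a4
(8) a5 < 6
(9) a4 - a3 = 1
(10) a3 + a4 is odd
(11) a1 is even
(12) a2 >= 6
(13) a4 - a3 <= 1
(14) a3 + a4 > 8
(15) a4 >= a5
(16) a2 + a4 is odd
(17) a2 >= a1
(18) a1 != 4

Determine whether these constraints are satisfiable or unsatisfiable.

One satisfying assignment is a1 = 2, a2 = 6, a3 = 4, a4 = 5, a5 = 5, a6 = 6.
For the less obvious constraints — constraint 9: a4 - a3 = 1; constraint 13: a4 - a3 = 1 — and the others hold by inspection.

Satisfiable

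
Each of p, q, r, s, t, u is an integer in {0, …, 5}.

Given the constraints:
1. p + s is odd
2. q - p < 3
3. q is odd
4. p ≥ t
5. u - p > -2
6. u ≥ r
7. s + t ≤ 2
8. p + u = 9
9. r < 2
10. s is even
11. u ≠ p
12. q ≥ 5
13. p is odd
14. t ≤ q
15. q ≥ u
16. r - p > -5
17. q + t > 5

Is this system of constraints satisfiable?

Satisfiable

The assignment p = 5, q = 5, r = 1, s = 0, t = 1, u = 4 works:
  constraint 2 holds since q - p = 0.
  constraint 5 holds since u - p = -1.
The rest check out directly.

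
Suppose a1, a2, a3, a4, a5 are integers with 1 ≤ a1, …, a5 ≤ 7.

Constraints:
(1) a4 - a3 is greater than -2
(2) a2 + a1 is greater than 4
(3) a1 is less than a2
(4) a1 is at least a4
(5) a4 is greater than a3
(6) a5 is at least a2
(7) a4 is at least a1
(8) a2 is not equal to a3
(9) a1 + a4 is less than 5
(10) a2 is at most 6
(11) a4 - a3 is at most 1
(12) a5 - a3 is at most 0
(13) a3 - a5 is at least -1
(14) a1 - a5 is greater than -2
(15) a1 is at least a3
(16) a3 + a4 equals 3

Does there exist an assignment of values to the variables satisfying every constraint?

Unsatisfiable

Constraints 3, 4, 5, 6, and 12 give a4 ≤ a1, a1 < a2, a2 ≤ a5, a5 ≤ a3, a3 < a4. Chaining: a4 ≤ a1 < a2 ≤ a5 ≤ a3 < a4, which forces a4 < a4 — impossible.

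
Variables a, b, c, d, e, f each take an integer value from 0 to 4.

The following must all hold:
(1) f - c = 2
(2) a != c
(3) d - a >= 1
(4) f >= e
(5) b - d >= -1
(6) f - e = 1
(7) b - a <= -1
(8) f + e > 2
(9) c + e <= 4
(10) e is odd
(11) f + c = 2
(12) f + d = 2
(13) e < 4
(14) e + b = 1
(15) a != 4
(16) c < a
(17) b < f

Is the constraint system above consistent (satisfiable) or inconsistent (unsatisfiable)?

Constraints 3, 5, and 7 give b − d ≥ -1, d − a ≥ 1, a − b ≥ 1.
Adding all 3 inequalities: the left sides telescope to 0, and the right sides sum to (-1) + 1 + 1 = 1. So 0 ≥ 1, which is false.

Unsatisfiable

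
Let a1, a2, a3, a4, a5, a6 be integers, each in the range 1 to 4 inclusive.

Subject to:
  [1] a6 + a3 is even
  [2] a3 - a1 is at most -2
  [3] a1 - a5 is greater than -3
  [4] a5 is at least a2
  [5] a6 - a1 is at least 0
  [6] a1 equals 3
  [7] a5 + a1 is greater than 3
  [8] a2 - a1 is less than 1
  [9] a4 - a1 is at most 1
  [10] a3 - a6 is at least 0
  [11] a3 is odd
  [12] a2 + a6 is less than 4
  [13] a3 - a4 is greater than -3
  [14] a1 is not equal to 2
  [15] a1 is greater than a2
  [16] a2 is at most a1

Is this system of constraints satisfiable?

Constraints 2, 5, and 10 give a3 − a6 ≥ 0, a6 − a1 ≥ 0, a1 − a3 ≥ 2.
Adding all 3 inequalities: the left sides telescope to 0, and the right sides sum to 0 + 0 + 2 = 2. So 0 ≥ 2, which is false.

Unsatisfiable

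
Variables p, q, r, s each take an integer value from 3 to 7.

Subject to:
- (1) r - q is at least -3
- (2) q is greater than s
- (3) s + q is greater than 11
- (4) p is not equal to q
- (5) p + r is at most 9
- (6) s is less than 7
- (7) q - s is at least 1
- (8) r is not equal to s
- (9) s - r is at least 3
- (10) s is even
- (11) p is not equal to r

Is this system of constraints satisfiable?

Constraints 1, 7, and 9 give s − r ≥ 3, r − q ≥ -3, q − s ≥ 1.
Adding all 3 inequalities: the left sides telescope to 0, and the right sides sum to 3 + (-3) + 1 = 1. So 0 ≥ 1, which is false.

Unsatisfiable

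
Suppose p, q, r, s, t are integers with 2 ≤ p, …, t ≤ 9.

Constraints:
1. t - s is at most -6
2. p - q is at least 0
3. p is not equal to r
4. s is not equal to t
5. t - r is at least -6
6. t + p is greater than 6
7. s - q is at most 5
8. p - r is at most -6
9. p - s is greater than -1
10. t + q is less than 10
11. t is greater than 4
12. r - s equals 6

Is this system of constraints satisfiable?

Unsatisfiable

Constraints 1, 2, 5, 7, and 8 give s − t ≥ 6, t − r ≥ -6, r − p ≥ 6, p − q ≥ 0, q − s ≥ -5.
Adding all 5 inequalities: the left sides telescope to 0, and the right sides sum to 6 + (-6) + 6 + 0 + (-5) = 1. So 0 ≥ 1, which is false.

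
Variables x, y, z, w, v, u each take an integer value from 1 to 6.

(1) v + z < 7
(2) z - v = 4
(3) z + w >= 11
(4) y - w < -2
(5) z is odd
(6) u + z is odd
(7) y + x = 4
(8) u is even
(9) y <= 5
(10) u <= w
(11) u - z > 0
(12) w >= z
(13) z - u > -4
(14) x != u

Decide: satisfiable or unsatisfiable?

One satisfying assignment is x = 1, y = 3, z = 5, w = 6, v = 1, u = 6.
For the less obvious constraints — constraint 1: v + z = 6; constraint 2: z - v = 4 — and the others hold by inspection.

Satisfiable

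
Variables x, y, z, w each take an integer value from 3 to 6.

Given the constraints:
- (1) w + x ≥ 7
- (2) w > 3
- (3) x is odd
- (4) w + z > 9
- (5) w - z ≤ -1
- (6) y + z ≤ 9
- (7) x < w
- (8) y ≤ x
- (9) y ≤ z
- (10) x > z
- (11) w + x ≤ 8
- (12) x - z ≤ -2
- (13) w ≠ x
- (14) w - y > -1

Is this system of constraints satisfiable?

Constraints 5, 7, and 10 give w < z, z < x, x < w. Chaining: w < z < x < w, which forces w < w — impossible.

Unsatisfiable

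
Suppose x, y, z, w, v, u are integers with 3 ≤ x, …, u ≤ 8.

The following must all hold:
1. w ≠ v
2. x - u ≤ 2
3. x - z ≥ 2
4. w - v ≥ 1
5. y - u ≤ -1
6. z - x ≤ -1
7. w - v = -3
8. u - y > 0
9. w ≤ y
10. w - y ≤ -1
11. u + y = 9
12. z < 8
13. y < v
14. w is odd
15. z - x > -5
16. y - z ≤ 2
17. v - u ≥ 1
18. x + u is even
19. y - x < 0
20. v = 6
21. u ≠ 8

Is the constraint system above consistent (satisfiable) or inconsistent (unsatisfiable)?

Unsatisfiable

Constraints 2, 3, 4, 10, 16, and 17 give v − u ≥ 1, u − x ≥ -2, x − z ≥ 2, z − y ≥ -2, y − w ≥ 1, w − v ≥ 1.
Adding all 6 inequalities: the left sides telescope to 0, and the right sides sum to 1 + (-2) + 2 + (-2) + 1 + 1 = 1. So 0 ≥ 1, which is false.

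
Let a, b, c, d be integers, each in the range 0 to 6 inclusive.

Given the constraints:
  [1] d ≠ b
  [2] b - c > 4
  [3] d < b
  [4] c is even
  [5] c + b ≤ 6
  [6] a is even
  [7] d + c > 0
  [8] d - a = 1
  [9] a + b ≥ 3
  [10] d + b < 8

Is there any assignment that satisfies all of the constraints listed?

Satisfiable

One satisfying assignment is a = 0, b = 5, c = 0, d = 1.
For the less obvious constraints — constraint 2: b - c = 5; constraint 5: c + b = 5 — and the others hold by inspection.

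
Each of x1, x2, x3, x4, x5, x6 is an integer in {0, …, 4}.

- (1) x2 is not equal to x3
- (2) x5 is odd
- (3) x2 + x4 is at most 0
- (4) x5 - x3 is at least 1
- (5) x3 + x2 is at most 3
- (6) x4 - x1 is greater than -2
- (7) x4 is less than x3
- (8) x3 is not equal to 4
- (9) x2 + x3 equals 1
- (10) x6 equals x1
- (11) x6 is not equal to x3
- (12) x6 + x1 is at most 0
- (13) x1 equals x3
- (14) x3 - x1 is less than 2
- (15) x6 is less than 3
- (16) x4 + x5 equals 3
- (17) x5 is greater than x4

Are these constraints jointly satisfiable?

Unsatisfiable

From constraints 10 and 13, x6 = x1 = x3, so x6 = x3. But constraint 11 says x6 ≠ x3. Contradiction.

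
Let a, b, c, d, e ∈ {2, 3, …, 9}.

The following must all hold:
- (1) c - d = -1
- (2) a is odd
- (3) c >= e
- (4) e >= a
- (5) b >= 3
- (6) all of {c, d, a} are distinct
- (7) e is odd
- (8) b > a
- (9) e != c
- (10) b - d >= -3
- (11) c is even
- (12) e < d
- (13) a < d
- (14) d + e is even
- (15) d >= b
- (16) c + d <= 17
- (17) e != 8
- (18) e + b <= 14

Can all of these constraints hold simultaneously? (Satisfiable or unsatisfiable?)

Satisfiable

Try a = 3, b = 6, c = 8, d = 9, e = 5.
Check constraint 1: c - d = -1; constraint 10: b - d = -3. The remaining constraints are straightforward to verify.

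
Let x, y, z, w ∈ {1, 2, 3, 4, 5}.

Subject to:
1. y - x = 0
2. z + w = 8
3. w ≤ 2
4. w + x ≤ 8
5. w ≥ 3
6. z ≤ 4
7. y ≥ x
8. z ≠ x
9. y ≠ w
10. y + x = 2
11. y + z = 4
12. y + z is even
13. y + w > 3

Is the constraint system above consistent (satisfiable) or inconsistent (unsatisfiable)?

Unsatisfiable

From constraint 6: z ≤ 4. From constraint 3: w ≤ 2. Hence z + w ≤ 6. But constraint 2 requires z + w = 8, and 8 > 6. Contradiction.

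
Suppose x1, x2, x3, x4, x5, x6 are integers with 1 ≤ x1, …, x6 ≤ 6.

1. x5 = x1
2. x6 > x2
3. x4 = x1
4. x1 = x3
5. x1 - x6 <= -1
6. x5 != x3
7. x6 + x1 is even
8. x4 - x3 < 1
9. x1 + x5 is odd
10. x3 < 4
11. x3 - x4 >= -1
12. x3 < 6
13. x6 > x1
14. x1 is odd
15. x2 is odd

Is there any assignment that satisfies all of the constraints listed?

From constraints 1 and 4, x5 = x1 = x3, so x5 = x3. But constraint 6 says x5 ≠ x3. Contradiction.

Unsatisfiable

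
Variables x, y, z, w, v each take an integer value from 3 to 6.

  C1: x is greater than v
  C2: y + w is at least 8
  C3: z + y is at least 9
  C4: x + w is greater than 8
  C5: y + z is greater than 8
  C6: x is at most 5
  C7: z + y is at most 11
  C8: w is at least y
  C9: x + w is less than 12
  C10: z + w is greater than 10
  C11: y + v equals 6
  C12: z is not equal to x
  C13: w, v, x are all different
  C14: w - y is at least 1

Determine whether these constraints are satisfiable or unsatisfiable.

Setting (x, y, z, w, v) = (4, 3, 6, 5, 3) satisfies everything: constraint 2: y + w = 8; constraint 3: z + y = 9, and the others follow.

Satisfiable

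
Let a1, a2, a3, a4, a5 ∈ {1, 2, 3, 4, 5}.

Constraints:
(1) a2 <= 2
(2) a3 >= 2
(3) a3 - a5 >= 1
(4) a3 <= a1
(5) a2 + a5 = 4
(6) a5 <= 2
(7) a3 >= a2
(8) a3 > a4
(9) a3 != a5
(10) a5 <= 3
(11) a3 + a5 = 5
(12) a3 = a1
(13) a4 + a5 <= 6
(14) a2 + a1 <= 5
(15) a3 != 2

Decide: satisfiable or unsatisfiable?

Satisfiable

One satisfying assignment is a1 = 3, a2 = 2, a3 = 3, a4 = 2, a5 = 2.
For the less obvious constraints — constraint 3: a3 - a5 = 1; constraint 5: a2 + a5 = 4; constraint 11: a3 + a5 = 5 — and the others hold by inspection.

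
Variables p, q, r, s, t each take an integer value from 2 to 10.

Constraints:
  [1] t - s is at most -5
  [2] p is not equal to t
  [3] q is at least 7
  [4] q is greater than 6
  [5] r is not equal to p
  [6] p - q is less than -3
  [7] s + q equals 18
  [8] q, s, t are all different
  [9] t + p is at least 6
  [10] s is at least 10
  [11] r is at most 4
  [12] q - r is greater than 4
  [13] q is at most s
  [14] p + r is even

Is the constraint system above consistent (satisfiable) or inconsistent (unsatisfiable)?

One satisfying assignment is p = 4, q = 8, r = 2, s = 10, t = 5.
For the less obvious constraints — constraint 1: t - s = -5; constraint 6: p - q = -4 — and the others hold by inspection.

Satisfiable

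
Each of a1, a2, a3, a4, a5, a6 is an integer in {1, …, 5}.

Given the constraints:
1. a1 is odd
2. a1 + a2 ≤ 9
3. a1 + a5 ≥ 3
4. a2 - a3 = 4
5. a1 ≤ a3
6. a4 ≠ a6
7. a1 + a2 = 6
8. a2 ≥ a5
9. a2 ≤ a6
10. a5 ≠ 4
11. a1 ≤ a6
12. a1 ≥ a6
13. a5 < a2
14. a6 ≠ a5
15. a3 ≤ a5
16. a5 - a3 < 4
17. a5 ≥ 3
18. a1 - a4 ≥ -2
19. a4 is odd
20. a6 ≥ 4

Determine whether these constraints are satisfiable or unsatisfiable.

Unsatisfiable

From constraints 12 and 20: a1 ≥ a6 ≥ 4. From constraints 8 and 17: a2 ≥ a5 ≥ 3. Hence a1 + a2 ≥ 7. But constraint 7 requires a1 + a2 = 6, and 6 < 7. Contradiction.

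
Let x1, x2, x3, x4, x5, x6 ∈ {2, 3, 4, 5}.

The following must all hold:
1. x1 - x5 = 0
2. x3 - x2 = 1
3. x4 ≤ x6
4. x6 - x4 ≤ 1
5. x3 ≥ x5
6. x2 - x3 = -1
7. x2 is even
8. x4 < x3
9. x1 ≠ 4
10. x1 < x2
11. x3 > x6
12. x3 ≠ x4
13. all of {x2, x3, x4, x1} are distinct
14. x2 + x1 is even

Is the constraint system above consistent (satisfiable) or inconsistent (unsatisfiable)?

Satisfiable

Try x1 = 2, x2 = 4, x3 = 5, x4 = 3, x5 = 2, x6 = 4.
Check constraint 1: x1 - x5 = 0; constraint 2: x3 - x2 = 1. The remaining constraints are straightforward to verify.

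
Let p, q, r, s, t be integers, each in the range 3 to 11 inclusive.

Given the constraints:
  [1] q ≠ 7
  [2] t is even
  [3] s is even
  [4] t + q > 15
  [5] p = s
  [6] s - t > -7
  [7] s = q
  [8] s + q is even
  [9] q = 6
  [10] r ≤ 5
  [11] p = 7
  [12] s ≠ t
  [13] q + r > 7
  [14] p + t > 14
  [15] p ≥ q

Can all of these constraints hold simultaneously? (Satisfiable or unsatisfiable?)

Unsatisfiable

Constraint 11 fixes p = 7 and constraint 9 fixes q = 6. Constraints 5 and 7 give p = s = q, so p = q. But 7 ≠ 6 — contradiction.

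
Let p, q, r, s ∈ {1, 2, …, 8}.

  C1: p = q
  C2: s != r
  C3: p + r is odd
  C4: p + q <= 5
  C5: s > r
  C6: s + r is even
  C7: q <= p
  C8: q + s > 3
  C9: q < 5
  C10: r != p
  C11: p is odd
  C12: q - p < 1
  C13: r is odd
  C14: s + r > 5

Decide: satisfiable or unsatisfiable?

Constraint 11 makes p odd and constraint 13 makes r odd, so p + r must be even. Constraint 3 says p + r is odd — contradiction.

Unsatisfiable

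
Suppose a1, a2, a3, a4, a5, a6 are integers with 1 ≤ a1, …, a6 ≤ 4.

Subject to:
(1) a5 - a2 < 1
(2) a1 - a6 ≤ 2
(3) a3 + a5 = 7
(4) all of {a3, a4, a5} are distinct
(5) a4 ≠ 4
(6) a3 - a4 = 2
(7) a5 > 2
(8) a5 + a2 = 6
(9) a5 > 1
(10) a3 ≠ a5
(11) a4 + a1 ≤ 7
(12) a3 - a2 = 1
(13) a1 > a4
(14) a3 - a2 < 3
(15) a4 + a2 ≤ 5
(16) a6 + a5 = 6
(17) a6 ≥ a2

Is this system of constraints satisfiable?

The assignment a1 = 4, a2 = 3, a3 = 4, a4 = 2, a5 = 3, a6 = 3 works:
  constraint 1 holds since a5 - a2 = 0.
  constraint 2 holds since a1 - a6 = 1.
  constraint 3 holds since a3 + a5 = 7.
The rest check out directly.

Satisfiable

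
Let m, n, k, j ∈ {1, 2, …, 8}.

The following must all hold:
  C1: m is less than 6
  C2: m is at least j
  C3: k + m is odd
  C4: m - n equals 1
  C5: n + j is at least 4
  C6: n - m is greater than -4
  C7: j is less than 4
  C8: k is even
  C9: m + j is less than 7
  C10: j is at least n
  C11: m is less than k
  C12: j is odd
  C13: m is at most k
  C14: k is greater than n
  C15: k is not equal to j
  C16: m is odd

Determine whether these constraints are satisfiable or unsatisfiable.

Satisfiable

Try m = 3, n = 2, k = 6, j = 3.
Check constraint 4: m - n = 1; constraint 5: n + j = 5; constraint 6: n - m = -1. The remaining constraints are straightforward to verify.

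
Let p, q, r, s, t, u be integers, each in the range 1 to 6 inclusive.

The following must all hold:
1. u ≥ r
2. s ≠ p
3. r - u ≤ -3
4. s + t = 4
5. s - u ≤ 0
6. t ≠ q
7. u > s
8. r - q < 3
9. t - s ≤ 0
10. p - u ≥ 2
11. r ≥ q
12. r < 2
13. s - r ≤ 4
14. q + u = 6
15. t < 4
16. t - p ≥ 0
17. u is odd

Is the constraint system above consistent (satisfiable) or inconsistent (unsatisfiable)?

Constraints 3, 9, 10, 13, and 16 give r − s ≥ -4, s − t ≥ 0, t − p ≥ 0, p − u ≥ 2, u − r ≥ 3.
Adding all 5 inequalities: the left sides telescope to 0, and the right sides sum to (-4) + 0 + 0 + 2 + 3 = 1. So 0 ≥ 1, which is false.

Unsatisfiable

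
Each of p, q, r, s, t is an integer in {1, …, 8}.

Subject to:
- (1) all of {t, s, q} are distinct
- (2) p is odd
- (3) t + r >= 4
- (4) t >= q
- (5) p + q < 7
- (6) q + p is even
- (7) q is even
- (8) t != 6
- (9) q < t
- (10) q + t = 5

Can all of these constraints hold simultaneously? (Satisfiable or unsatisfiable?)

Unsatisfiable

Constraint 7 makes q even and constraint 2 makes p odd, so q + p must be odd. Constraint 6 says q + p is even — contradiction.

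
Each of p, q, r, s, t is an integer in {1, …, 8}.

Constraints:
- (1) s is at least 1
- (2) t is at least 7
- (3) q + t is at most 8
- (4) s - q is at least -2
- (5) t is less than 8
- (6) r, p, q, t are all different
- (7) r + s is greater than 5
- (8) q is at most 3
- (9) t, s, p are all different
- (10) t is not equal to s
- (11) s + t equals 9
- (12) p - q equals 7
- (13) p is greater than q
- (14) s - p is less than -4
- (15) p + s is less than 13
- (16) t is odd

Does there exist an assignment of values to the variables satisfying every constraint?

The assignment p = 8, q = 1, r = 6, s = 2, t = 7 works:
  constraint 3 holds since q + t = 8.
  constraint 4 holds since s - q = 1.
  constraint 7 holds since r + s = 8.
The rest check out directly.

Satisfiable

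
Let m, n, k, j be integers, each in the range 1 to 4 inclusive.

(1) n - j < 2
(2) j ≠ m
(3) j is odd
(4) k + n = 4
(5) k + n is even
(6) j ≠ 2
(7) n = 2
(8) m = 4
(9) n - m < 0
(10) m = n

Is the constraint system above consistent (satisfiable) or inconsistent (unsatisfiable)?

Unsatisfiable

Constraint 8 fixes m = 4 and constraint 7 fixes n = 2, but constraint 10 requires m = n. Since 4 ≠ 2, contradiction.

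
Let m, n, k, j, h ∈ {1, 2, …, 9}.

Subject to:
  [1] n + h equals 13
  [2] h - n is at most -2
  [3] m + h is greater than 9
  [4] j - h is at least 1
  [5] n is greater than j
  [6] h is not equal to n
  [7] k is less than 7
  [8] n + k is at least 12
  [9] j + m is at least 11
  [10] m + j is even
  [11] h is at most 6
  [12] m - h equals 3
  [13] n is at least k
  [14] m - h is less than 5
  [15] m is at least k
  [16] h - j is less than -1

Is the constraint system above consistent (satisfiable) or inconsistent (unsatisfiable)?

Satisfiable

The assignment m = 7, n = 9, k = 5, j = 7, h = 4 works:
  constraint 1 holds since n + h = 13.
  constraint 2 holds since h - n = -5.
The rest check out directly.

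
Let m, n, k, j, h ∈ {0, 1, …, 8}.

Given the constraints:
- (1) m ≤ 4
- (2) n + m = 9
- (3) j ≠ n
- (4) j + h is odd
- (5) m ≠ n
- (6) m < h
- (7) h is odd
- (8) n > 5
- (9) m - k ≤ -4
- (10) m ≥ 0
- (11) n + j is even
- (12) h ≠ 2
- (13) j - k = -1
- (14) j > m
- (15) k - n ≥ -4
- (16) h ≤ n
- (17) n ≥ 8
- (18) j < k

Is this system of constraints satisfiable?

Take m = 1, n = 8, k = 7, j = 6, h = 3. Then constraint 2: n + m = 9; constraint 9: m - k = -6, and every other listed constraint is also met.

Satisfiable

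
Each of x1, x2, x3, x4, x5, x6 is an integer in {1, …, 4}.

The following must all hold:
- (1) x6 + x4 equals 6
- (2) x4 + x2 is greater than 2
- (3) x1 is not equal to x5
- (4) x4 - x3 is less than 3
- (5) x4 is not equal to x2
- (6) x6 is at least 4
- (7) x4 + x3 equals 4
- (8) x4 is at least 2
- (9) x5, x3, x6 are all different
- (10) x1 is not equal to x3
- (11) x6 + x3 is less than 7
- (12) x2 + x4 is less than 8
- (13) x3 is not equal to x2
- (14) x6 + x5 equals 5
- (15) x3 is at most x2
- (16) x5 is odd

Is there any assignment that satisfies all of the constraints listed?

Try x1 = 3, x2 = 3, x3 = 2, x4 = 2, x5 = 1, x6 = 4.
Check constraint 1: x6 + x4 = 6; constraint 2: x4 + x2 = 5. The remaining constraints are straightforward to verify.

Satisfiable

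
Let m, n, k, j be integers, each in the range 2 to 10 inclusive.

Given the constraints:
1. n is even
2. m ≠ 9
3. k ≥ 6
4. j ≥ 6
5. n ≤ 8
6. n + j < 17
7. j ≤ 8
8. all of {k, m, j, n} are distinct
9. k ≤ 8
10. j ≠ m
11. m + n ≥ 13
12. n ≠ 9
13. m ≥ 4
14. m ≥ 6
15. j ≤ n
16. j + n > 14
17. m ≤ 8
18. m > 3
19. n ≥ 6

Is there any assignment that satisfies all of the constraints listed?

Constraints 3, 4, 5, 7, 9, 14, 17, and 19 confine each of k, m, j, n to the 3 values {6, …, 8}.
Constraint 8 requires all 4 of them to be distinct, but only 3 values are available — impossible by the pigeonhole principle.

Unsatisfiable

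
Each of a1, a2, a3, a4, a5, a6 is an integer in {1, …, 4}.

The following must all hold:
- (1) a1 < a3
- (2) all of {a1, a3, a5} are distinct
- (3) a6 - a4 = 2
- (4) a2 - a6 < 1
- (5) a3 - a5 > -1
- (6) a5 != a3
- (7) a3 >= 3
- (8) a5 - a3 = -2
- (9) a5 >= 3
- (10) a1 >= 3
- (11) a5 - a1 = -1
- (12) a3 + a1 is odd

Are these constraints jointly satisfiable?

Unsatisfiable

Constraints 7, 9, and 10 confine each of a1, a3, a5 to the 2 values {3, 4} (the domain already gives each ≤ 4).
Constraint 2 requires all 3 of them to be distinct, but only 2 values are available — impossible by the pigeonhole principle.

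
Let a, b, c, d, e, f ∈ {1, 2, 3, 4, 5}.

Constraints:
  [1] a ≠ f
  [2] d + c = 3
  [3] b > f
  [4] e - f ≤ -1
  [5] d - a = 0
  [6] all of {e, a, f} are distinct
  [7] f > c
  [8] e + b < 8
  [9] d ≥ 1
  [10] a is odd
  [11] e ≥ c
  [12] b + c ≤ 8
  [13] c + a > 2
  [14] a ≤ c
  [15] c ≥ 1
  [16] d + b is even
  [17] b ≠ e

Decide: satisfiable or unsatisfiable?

Satisfiable

Try a = 1, b = 5, c = 2, d = 1, e = 2, f = 4.
Check constraint 2: d + c = 3; constraint 4: e - f = -2. The remaining constraints are straightforward to verify.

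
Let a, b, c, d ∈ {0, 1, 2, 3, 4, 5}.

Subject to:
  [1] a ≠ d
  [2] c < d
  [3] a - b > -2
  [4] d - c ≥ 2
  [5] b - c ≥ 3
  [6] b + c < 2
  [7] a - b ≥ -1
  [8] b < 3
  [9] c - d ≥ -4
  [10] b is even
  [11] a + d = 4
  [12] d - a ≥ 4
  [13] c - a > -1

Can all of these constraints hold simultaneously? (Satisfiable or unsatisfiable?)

Unsatisfiable

Constraints 5, 7, 9, and 12 give a − b ≥ -1, b − c ≥ 3, c − d ≥ -4, d − a ≥ 4.
Adding all 4 inequalities: the left sides telescope to 0, and the right sides sum to (-1) + 3 + (-4) + 4 = 2. So 0 ≥ 2, which is false.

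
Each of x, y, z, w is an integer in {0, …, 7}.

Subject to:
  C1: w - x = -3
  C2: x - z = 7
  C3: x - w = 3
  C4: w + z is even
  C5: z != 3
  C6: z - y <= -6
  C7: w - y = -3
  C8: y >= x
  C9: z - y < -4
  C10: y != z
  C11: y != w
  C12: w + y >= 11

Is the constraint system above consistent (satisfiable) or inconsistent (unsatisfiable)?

Try x = 7, y = 7, z = 0, w = 4.
Check constraint 1: w - x = -3; constraint 2: x - z = 7. The remaining constraints are straightforward to verify.

Satisfiable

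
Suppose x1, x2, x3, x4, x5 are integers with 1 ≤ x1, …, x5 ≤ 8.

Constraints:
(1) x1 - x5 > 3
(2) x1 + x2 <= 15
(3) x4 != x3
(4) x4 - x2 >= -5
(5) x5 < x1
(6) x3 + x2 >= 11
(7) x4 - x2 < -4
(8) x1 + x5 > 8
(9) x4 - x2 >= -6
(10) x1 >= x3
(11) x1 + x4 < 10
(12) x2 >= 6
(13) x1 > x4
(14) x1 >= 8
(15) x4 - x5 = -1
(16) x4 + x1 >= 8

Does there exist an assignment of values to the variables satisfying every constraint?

One satisfying assignment is x1 = 8, x2 = 6, x3 = 8, x4 = 1, x5 = 2.
For the less obvious constraints — constraint 1: x1 - x5 = 6; constraint 2: x1 + x2 = 14; constraint 4: x4 - x2 = -5 — and the others hold by inspection.

Satisfiable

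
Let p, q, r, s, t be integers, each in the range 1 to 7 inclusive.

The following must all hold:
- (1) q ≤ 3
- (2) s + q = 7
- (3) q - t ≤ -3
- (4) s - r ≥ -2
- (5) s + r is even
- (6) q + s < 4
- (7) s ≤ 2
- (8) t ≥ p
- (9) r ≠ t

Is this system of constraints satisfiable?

From constraint 7: s ≤ 2. From constraint 1: q ≤ 3. Hence s + q ≤ 5. But constraint 2 requires s + q = 7, and 7 > 5. Contradiction.

Unsatisfiable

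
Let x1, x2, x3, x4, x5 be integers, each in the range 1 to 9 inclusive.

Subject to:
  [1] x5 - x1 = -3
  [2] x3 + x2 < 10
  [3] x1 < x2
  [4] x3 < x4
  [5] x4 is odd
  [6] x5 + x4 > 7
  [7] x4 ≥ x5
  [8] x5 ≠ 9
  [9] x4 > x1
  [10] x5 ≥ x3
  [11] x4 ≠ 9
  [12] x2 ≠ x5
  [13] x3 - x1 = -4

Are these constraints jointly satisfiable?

Satisfiable

Setting (x1, x2, x3, x4, x5) = (5, 7, 1, 7, 2) satisfies everything: constraint 1: x5 - x1 = -3; constraint 2: x3 + x2 = 8, and the others follow.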